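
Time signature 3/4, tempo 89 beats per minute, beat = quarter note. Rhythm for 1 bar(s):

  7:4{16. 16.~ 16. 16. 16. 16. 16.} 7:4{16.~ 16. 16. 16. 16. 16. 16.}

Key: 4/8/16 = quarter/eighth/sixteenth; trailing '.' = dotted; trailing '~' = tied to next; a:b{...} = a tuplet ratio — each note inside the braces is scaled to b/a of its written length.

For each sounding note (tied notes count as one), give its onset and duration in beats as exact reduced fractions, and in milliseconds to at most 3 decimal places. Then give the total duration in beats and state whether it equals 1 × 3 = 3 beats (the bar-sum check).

1) 0.0ms=0b +144.462ms=3/14b
2) 144.462ms=3/14b +288.925ms=3/7b
3) 433.387ms=9/14b +144.462ms=3/14b
4) 577.849ms=6/7b +144.462ms=3/14b
5) 722.311ms=15/14b +144.462ms=3/14b
6) 866.774ms=9/7b +144.462ms=3/14b
7) 1011.236ms=3/2b +288.925ms=3/7b
8) 1300.161ms=27/14b +144.462ms=3/14b
9) 1444.623ms=15/7b +144.462ms=3/14b
10) 1589.085ms=33/14b +144.462ms=3/14b
11) 1733.547ms=18/7b +144.462ms=3/14b
12) 1878.01ms=39/14b +144.462ms=3/14b
Σ=3b of 3 (89bpm 3/4) — PASS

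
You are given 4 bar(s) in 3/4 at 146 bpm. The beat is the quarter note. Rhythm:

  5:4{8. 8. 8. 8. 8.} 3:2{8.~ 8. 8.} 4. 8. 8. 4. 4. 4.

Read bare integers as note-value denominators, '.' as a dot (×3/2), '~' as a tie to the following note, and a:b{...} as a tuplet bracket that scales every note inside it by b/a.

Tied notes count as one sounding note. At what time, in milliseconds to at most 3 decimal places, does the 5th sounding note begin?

1. 0.0ms @ 0 + 246.575ms (3/5)
2. 246.575ms @ 3/5 + 246.575ms (3/5)
3. 493.151ms @ 6/5 + 246.575ms (3/5)
4. 739.726ms @ 9/5 + 246.575ms (3/5)
5. 986.301ms @ 12/5 + 246.575ms (3/5)
6. 1232.877ms @ 3 + 410.959ms (1)
7. 1643.836ms @ 4 + 205.479ms (1/2)
8. 1849.315ms @ 9/2 + 616.438ms (3/2)
9. 2465.753ms @ 6 + 308.219ms (3/4)
10. 2773.973ms @ 27/4 + 308.219ms (3/4)
11. 3082.192ms @ 15/2 + 616.438ms (3/2)
12. 3698.63ms @ 9 + 616.438ms (3/2)
13. 4315.068ms @ 21/2 + 616.438ms (3/2)

note 5 onset = 12/5b = 986.301ms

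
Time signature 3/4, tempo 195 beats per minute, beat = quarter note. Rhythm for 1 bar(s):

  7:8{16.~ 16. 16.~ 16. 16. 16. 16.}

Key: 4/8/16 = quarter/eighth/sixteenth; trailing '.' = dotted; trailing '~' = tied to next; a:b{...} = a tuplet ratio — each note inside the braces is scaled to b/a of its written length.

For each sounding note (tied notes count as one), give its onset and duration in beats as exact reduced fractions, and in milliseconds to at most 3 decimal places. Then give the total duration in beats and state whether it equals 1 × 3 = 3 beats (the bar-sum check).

1) 0.0ms=0b +263.736ms=6/7b
2) 263.736ms=6/7b +263.736ms=6/7b
3) 527.473ms=12/7b +131.868ms=3/7b
4) 659.341ms=15/7b +131.868ms=3/7b
5) 791.209ms=18/7b +131.868ms=3/7b
Σ=3b of 3 (195bpm 3/4) — PASS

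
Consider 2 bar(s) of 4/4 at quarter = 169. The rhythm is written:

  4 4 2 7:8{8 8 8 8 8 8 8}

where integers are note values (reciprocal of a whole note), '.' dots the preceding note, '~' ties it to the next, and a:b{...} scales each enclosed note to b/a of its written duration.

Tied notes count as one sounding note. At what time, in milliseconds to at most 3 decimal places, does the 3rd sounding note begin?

1. 0.0ms @ 0 + 355.03ms (1)
2. 355.03ms @ 1 + 355.03ms (1)
3. 710.059ms @ 2 + 710.059ms (2)
4. 1420.118ms @ 4 + 202.874ms (4/7)
5. 1622.992ms @ 32/7 + 202.874ms (4/7)
6. 1825.866ms @ 36/7 + 202.874ms (4/7)
7. 2028.74ms @ 40/7 + 202.874ms (4/7)
8. 2231.615ms @ 44/7 + 202.874ms (4/7)
9. 2434.489ms @ 48/7 + 202.874ms (4/7)
10. 2637.363ms @ 52/7 + 202.874ms (4/7)

note 3 onset = 2b = 710.059ms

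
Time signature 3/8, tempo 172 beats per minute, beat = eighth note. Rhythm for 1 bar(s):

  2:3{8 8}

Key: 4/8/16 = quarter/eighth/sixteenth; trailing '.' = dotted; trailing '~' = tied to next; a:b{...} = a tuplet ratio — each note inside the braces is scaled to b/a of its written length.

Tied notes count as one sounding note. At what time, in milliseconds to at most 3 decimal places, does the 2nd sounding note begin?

note 2 onset = 3/2b = 523.256ms

1. 0.0ms @ 0 + 523.256ms (3/2)
2. 523.256ms @ 3/2 + 523.256ms (3/2)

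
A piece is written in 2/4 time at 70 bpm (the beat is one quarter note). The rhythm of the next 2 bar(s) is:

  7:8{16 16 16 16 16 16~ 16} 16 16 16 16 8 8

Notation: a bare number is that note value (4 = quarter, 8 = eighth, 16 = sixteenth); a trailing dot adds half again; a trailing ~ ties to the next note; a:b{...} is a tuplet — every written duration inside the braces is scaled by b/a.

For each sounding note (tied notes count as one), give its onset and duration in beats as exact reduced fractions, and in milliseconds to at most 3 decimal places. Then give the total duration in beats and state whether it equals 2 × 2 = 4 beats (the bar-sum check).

1) 0.0ms=0b +244.898ms=2/7b
2) 244.898ms=2/7b +244.898ms=2/7b
3) 489.796ms=4/7b +244.898ms=2/7b
4) 734.694ms=6/7b +244.898ms=2/7b
5) 979.592ms=8/7b +244.898ms=2/7b
6) 1224.49ms=10/7b +489.796ms=4/7b
7) 1714.286ms=2b +214.286ms=1/4b
8) 1928.571ms=9/4b +214.286ms=1/4b
9) 2142.857ms=5/2b +214.286ms=1/4b
10) 2357.143ms=11/4b +214.286ms=1/4b
11) 2571.429ms=3b +428.571ms=1/2b
12) 3000.0ms=7/2b +428.571ms=1/2b
Σ=4b of 4 (70bpm 2/4) — PASS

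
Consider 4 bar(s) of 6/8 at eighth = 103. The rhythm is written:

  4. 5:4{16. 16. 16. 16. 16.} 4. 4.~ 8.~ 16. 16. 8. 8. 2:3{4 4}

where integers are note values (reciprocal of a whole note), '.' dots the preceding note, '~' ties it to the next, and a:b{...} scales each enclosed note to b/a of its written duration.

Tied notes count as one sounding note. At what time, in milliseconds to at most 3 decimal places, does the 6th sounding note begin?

note 6 onset = 27/5b = 3145.631ms

1. 0.0ms @ 0 + 1747.573ms (3)
2. 1747.573ms @ 3 + 349.515ms (3/5)
3. 2097.087ms @ 18/5 + 349.515ms (3/5)
4. 2446.602ms @ 21/5 + 349.515ms (3/5)
5. 2796.117ms @ 24/5 + 349.515ms (3/5)
6. 3145.631ms @ 27/5 + 349.515ms (3/5)
7. 3495.146ms @ 6 + 1747.573ms (3)
8. 5242.718ms @ 9 + 3058.252ms (21/4)
9. 8300.971ms @ 57/4 + 436.893ms (3/4)
10. 8737.864ms @ 15 + 873.786ms (3/2)
11. 9611.65ms @ 33/2 + 873.786ms (3/2)
12. 10485.437ms @ 18 + 1747.573ms (3)
13. 12233.01ms @ 21 + 1747.573ms (3)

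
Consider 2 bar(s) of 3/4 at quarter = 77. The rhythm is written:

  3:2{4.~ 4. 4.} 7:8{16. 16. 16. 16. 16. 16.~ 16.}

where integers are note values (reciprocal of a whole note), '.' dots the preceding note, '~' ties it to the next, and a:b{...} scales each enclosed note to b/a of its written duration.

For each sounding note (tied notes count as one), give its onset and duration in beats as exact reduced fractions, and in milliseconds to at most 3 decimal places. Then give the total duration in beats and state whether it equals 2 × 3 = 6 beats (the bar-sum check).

1) 0.0ms=0b +1558.442ms=2b
2) 1558.442ms=2b +779.221ms=1b
3) 2337.662ms=3b +333.952ms=3/7b
4) 2671.614ms=24/7b +333.952ms=3/7b
5) 3005.566ms=27/7b +333.952ms=3/7b
6) 3339.518ms=30/7b +333.952ms=3/7b
7) 3673.469ms=33/7b +333.952ms=3/7b
8) 4007.421ms=36/7b +667.904ms=6/7b
Σ=6b of 6 (77bpm 3/4) — PASS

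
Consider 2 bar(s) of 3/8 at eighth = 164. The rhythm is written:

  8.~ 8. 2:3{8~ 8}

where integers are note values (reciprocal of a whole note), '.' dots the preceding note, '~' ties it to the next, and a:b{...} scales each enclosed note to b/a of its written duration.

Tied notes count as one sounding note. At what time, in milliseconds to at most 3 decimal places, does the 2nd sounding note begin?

1. 0.0ms @ 0 + 1097.561ms (3)
2. 1097.561ms @ 3 + 1097.561ms (3)

note 2 onset = 3b = 1097.561ms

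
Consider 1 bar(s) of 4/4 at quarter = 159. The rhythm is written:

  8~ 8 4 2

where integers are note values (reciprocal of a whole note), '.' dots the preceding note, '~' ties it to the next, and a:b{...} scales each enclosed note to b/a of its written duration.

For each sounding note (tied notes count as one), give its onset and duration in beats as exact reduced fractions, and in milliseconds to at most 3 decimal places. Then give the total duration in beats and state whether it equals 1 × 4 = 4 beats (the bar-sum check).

1) 0.0ms=0b +377.358ms=1b
2) 377.358ms=1b +377.358ms=1b
3) 754.717ms=2b +754.717ms=2b
Σ=4b of 4 (159bpm 4/4) — PASS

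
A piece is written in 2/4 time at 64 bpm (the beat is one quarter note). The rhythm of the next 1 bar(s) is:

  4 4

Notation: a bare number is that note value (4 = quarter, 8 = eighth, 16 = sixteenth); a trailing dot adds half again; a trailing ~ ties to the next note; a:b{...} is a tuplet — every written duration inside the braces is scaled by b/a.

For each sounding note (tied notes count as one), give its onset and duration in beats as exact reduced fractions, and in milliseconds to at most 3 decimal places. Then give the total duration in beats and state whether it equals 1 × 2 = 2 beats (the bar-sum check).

1) 0.0ms=0b +937.5ms=1b
2) 937.5ms=1b +937.5ms=1b
Σ=2b of 2 (64bpm 2/4) — PASS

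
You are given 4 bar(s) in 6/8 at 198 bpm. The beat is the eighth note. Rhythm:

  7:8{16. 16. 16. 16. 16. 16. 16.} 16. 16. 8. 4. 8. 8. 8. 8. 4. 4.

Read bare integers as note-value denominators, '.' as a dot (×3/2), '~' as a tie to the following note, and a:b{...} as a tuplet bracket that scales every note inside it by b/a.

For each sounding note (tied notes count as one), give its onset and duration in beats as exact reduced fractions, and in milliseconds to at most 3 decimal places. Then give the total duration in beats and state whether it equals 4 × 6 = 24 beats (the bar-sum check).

1) 0.0ms=0b +259.74ms=6/7b
2) 259.74ms=6/7b +259.74ms=6/7b
3) 519.481ms=12/7b +259.74ms=6/7b
4) 779.221ms=18/7b +259.74ms=6/7b
5) 1038.961ms=24/7b +259.74ms=6/7b
6) 1298.701ms=30/7b +259.74ms=6/7b
7) 1558.442ms=36/7b +259.74ms=6/7b
8) 1818.182ms=6b +227.273ms=3/4b
9) 2045.455ms=27/4b +227.273ms=3/4b
10) 2272.727ms=15/2b +454.545ms=3/2b
11) 2727.273ms=9b +909.091ms=3b
12) 3636.364ms=12b +454.545ms=3/2b
13) 4090.909ms=27/2b +454.545ms=3/2b
14) 4545.455ms=15b +454.545ms=3/2b
15) 5000.0ms=33/2b +454.545ms=3/2b
16) 5454.545ms=18b +909.091ms=3b
17) 6363.636ms=21b +909.091ms=3b
Σ=24b of 24 (198bpm 6/8) — PASS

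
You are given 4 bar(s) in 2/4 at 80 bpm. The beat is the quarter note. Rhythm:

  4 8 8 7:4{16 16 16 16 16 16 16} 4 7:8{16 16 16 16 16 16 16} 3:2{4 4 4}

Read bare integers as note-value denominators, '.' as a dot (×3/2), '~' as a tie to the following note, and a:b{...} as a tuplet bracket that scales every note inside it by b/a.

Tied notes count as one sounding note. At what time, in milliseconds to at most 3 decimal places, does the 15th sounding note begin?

note 15 onset = 34/7b = 3642.857ms

1. 0.0ms @ 0 + 750.0ms (1)
2. 750.0ms @ 1 + 375.0ms (1/2)
3. 1125.0ms @ 3/2 + 375.0ms (1/2)
4. 1500.0ms @ 2 + 107.143ms (1/7)
5. 1607.143ms @ 15/7 + 107.143ms (1/7)
6. 1714.286ms @ 16/7 + 107.143ms (1/7)
7. 1821.429ms @ 17/7 + 107.143ms (1/7)
8. 1928.571ms @ 18/7 + 107.143ms (1/7)
9. 2035.714ms @ 19/7 + 107.143ms (1/7)
10. 2142.857ms @ 20/7 + 107.143ms (1/7)
11. 2250.0ms @ 3 + 750.0ms (1)
12. 3000.0ms @ 4 + 214.286ms (2/7)
13. 3214.286ms @ 30/7 + 214.286ms (2/7)
14. 3428.571ms @ 32/7 + 214.286ms (2/7)
15. 3642.857ms @ 34/7 + 214.286ms (2/7)
16. 3857.143ms @ 36/7 + 214.286ms (2/7)
17. 4071.429ms @ 38/7 + 214.286ms (2/7)
18. 4285.714ms @ 40/7 + 214.286ms (2/7)
19. 4500.0ms @ 6 + 500.0ms (2/3)
20. 5000.0ms @ 20/3 + 500.0ms (2/3)
21. 5500.0ms @ 22/3 + 500.0ms (2/3)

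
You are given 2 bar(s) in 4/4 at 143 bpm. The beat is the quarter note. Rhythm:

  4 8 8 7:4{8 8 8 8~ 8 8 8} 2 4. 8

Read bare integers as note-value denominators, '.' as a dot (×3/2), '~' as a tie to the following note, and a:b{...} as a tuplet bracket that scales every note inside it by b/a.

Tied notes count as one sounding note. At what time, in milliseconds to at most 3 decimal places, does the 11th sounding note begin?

note 11 onset = 6b = 2517.483ms

1. 0.0ms @ 0 + 419.58ms (1)
2. 419.58ms @ 1 + 209.79ms (1/2)
3. 629.371ms @ 3/2 + 209.79ms (1/2)
4. 839.161ms @ 2 + 119.88ms (2/7)
5. 959.041ms @ 16/7 + 119.88ms (2/7)
6. 1078.921ms @ 18/7 + 119.88ms (2/7)
7. 1198.801ms @ 20/7 + 239.76ms (4/7)
8. 1438.561ms @ 24/7 + 119.88ms (2/7)
9. 1558.442ms @ 26/7 + 119.88ms (2/7)
10. 1678.322ms @ 4 + 839.161ms (2)
11. 2517.483ms @ 6 + 629.371ms (3/2)
12. 3146.853ms @ 15/2 + 209.79ms (1/2)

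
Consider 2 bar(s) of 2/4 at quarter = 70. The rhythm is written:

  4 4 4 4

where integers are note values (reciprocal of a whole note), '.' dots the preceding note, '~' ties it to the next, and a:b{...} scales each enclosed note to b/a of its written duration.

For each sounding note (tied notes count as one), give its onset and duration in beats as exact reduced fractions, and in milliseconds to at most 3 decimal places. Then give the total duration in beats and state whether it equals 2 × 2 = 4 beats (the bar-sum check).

1) 0.0ms=0b +857.143ms=1b
2) 857.143ms=1b +857.143ms=1b
3) 1714.286ms=2b +857.143ms=1b
4) 2571.429ms=3b +857.143ms=1b
Σ=4b of 4 (70bpm 2/4) — PASS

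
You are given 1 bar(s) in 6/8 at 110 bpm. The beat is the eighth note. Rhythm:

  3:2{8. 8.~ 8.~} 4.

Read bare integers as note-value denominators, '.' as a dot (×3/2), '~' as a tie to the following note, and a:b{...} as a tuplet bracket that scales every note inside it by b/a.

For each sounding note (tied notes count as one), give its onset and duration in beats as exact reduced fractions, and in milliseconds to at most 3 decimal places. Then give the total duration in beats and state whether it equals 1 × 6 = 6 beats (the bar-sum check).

1) 0.0ms=0b +545.455ms=1b
2) 545.455ms=1b +2727.273ms=5b
Σ=6b of 6 (110bpm 6/8) — PASS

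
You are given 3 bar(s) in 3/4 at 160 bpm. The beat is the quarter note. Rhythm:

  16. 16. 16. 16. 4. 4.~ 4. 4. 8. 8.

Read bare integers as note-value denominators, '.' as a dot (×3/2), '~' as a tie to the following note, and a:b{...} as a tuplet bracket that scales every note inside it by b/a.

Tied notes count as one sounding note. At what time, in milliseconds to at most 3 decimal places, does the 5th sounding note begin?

1. 0.0ms @ 0 + 140.625ms (3/8)
2. 140.625ms @ 3/8 + 140.625ms (3/8)
3. 281.25ms @ 3/4 + 140.625ms (3/8)
4. 421.875ms @ 9/8 + 140.625ms (3/8)
5. 562.5ms @ 3/2 + 562.5ms (3/2)
6. 1125.0ms @ 3 + 1125.0ms (3)
7. 2250.0ms @ 6 + 562.5ms (3/2)
8. 2812.5ms @ 15/2 + 281.25ms (3/4)
9. 3093.75ms @ 33/4 + 281.25ms (3/4)

note 5 onset = 3/2b = 562.5ms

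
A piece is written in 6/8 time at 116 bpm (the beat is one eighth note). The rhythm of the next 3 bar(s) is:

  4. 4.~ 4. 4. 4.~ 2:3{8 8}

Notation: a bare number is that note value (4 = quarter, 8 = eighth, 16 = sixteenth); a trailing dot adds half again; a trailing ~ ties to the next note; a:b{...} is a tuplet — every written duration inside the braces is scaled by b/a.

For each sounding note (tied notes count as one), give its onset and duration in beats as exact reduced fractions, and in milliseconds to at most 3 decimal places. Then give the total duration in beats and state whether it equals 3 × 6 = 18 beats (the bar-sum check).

1) 0.0ms=0b +1551.724ms=3b
2) 1551.724ms=3b +3103.448ms=6b
3) 4655.172ms=9b +1551.724ms=3b
4) 6206.897ms=12b +2327.586ms=9/2b
5) 8534.483ms=33/2b +775.862ms=3/2b
Σ=18b of 18 (116bpm 6/8) — PASS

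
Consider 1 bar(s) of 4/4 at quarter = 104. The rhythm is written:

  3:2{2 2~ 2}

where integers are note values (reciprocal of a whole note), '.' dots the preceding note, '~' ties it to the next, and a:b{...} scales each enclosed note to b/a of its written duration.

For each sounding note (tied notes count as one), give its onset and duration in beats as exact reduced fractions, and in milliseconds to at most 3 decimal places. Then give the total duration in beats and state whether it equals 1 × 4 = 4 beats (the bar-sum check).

1) 0.0ms=0b +769.231ms=4/3b
2) 769.231ms=4/3b +1538.462ms=8/3b
Σ=4b of 4 (104bpm 4/4) — PASS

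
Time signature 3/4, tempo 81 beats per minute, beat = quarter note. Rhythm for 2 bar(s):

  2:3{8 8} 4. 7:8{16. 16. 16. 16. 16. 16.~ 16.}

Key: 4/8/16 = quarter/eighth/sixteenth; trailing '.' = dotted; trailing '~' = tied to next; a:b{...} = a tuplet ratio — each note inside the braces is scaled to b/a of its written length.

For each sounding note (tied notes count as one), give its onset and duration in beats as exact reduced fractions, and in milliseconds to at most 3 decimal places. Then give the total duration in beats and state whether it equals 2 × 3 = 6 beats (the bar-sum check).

1) 0.0ms=0b +555.556ms=3/4b
2) 555.556ms=3/4b +555.556ms=3/4b
3) 1111.111ms=3/2b +1111.111ms=3/2b
4) 2222.222ms=3b +317.46ms=3/7b
5) 2539.683ms=24/7b +317.46ms=3/7b
6) 2857.143ms=27/7b +317.46ms=3/7b
7) 3174.603ms=30/7b +317.46ms=3/7b
8) 3492.063ms=33/7b +317.46ms=3/7b
9) 3809.524ms=36/7b +634.921ms=6/7b
Σ=6b of 6 (81bpm 3/4) — PASS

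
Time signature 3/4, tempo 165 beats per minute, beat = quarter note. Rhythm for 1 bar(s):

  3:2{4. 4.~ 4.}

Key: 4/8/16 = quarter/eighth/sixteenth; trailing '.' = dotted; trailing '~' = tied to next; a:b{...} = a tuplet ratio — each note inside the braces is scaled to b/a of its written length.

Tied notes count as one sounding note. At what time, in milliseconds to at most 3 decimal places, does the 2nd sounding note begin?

note 2 onset = 1b = 363.636ms

1. 0.0ms @ 0 + 363.636ms (1)
2. 363.636ms @ 1 + 727.273ms (2)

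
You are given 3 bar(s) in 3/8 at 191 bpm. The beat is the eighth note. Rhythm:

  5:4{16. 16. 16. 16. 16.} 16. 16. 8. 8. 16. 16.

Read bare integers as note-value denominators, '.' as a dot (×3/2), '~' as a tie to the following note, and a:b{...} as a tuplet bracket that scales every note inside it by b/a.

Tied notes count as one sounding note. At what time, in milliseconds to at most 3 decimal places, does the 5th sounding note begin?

note 5 onset = 12/5b = 753.927ms

1. 0.0ms @ 0 + 188.482ms (3/5)
2. 188.482ms @ 3/5 + 188.482ms (3/5)
3. 376.963ms @ 6/5 + 188.482ms (3/5)
4. 565.445ms @ 9/5 + 188.482ms (3/5)
5. 753.927ms @ 12/5 + 188.482ms (3/5)
6. 942.408ms @ 3 + 235.602ms (3/4)
7. 1178.01ms @ 15/4 + 235.602ms (3/4)
8. 1413.613ms @ 9/2 + 471.204ms (3/2)
9. 1884.817ms @ 6 + 471.204ms (3/2)
10. 2356.021ms @ 15/2 + 235.602ms (3/4)
11. 2591.623ms @ 33/4 + 235.602ms (3/4)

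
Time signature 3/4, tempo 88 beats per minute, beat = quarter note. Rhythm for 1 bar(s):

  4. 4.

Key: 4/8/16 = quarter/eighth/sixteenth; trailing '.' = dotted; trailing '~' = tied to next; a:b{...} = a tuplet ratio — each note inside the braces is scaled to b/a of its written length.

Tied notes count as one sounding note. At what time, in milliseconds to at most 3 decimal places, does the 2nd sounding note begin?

1. 0.0ms @ 0 + 1022.727ms (3/2)
2. 1022.727ms @ 3/2 + 1022.727ms (3/2)

note 2 onset = 3/2b = 1022.727ms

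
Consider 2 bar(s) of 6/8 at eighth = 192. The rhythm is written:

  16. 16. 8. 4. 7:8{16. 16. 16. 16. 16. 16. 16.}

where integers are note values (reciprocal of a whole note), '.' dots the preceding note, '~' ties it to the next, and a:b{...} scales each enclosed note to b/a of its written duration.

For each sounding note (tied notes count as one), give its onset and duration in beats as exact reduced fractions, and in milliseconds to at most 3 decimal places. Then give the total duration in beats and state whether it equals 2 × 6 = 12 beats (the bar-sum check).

1) 0.0ms=0b +234.375ms=3/4b
2) 234.375ms=3/4b +234.375ms=3/4b
3) 468.75ms=3/2b +468.75ms=3/2b
4) 937.5ms=3b +937.5ms=3b
5) 1875.0ms=6b +267.857ms=6/7b
6) 2142.857ms=48/7b +267.857ms=6/7b
7) 2410.714ms=54/7b +267.857ms=6/7b
8) 2678.571ms=60/7b +267.857ms=6/7b
9) 2946.429ms=66/7b +267.857ms=6/7b
10) 3214.286ms=72/7b +267.857ms=6/7b
11) 3482.143ms=78/7b +267.857ms=6/7b
Σ=12b of 12 (192bpm 6/8) — PASS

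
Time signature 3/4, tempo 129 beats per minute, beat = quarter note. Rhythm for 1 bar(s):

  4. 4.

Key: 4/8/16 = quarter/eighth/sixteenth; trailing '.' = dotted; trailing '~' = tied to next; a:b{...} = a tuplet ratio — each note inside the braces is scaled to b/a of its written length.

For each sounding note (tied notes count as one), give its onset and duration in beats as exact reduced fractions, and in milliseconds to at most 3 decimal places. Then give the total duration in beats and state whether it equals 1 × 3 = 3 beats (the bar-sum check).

1) 0.0ms=0b +697.674ms=3/2b
2) 697.674ms=3/2b +697.674ms=3/2b
Σ=3b of 3 (129bpm 3/4) — PASS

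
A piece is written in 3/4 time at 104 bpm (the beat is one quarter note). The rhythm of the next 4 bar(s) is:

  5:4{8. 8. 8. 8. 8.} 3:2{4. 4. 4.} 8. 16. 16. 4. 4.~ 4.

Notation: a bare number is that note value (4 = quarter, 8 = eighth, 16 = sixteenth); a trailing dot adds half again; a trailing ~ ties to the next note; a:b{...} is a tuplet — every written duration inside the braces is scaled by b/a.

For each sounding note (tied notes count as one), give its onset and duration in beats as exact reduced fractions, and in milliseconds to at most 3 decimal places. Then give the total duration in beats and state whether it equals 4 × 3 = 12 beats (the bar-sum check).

1) 0.0ms=0b +346.154ms=3/5b
2) 346.154ms=3/5b +346.154ms=3/5b
3) 692.308ms=6/5b +346.154ms=3/5b
4) 1038.462ms=9/5b +346.154ms=3/5b
5) 1384.615ms=12/5b +346.154ms=3/5b
6) 1730.769ms=3b +576.923ms=1b
7) 2307.692ms=4b +576.923ms=1b
8) 2884.615ms=5b +576.923ms=1b
9) 3461.538ms=6b +432.692ms=3/4b
10) 3894.231ms=27/4b +216.346ms=3/8b
11) 4110.577ms=57/8b +216.346ms=3/8b
12) 4326.923ms=15/2b +865.385ms=3/2b
13) 5192.308ms=9b +1730.769ms=3b
Σ=12b of 12 (104bpm 3/4) — PASS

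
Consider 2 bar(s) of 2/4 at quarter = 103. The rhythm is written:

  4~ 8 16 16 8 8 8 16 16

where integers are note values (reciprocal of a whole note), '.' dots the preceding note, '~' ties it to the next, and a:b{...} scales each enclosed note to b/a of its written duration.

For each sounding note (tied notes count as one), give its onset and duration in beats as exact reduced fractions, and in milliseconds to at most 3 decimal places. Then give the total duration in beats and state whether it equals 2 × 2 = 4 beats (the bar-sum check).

1) 0.0ms=0b +873.786ms=3/2b
2) 873.786ms=3/2b +145.631ms=1/4b
3) 1019.417ms=7/4b +145.631ms=1/4b
4) 1165.049ms=2b +291.262ms=1/2b
5) 1456.311ms=5/2b +291.262ms=1/2b
6) 1747.573ms=3b +291.262ms=1/2b
7) 2038.835ms=7/2b +145.631ms=1/4b
8) 2184.466ms=15/4b +145.631ms=1/4b
Σ=4b of 4 (103bpm 2/4) — PASS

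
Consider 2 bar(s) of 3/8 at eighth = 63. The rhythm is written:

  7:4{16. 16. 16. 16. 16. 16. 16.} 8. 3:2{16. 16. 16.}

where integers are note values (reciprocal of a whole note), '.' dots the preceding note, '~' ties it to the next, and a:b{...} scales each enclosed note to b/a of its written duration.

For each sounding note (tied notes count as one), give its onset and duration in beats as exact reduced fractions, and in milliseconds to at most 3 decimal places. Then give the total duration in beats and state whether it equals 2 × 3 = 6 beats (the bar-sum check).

1) 0.0ms=0b +408.163ms=3/7b
2) 408.163ms=3/7b +408.163ms=3/7b
3) 816.327ms=6/7b +408.163ms=3/7b
4) 1224.49ms=9/7b +408.163ms=3/7b
5) 1632.653ms=12/7b +408.163ms=3/7b
6) 2040.816ms=15/7b +408.163ms=3/7b
7) 2448.98ms=18/7b +408.163ms=3/7b
8) 2857.143ms=3b +1428.571ms=3/2b
9) 4285.714ms=9/2b +476.19ms=1/2b
10) 4761.905ms=5b +476.19ms=1/2b
11) 5238.095ms=11/2b +476.19ms=1/2b
Σ=6b of 6 (63bpm 3/8) — PASS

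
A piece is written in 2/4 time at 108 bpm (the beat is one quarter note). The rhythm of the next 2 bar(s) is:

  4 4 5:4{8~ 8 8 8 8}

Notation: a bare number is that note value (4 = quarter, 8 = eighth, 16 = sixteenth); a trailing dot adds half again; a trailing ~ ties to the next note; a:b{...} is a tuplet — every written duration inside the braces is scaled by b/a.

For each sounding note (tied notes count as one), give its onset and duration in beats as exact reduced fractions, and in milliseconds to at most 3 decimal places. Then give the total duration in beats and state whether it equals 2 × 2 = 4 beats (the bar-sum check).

1) 0.0ms=0b +555.556ms=1b
2) 555.556ms=1b +555.556ms=1b
3) 1111.111ms=2b +444.444ms=4/5b
4) 1555.556ms=14/5b +222.222ms=2/5b
5) 1777.778ms=16/5b +222.222ms=2/5b
6) 2000.0ms=18/5b +222.222ms=2/5b
Σ=4b of 4 (108bpm 2/4) — PASS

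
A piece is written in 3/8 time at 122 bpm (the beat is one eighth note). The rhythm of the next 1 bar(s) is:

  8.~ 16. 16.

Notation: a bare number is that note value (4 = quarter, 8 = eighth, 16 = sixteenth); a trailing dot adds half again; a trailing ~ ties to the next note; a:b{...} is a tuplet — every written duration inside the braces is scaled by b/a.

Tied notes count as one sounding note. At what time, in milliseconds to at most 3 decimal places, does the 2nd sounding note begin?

note 2 onset = 9/4b = 1106.557ms

1. 0.0ms @ 0 + 1106.557ms (9/4)
2. 1106.557ms @ 9/4 + 368.852ms (3/4)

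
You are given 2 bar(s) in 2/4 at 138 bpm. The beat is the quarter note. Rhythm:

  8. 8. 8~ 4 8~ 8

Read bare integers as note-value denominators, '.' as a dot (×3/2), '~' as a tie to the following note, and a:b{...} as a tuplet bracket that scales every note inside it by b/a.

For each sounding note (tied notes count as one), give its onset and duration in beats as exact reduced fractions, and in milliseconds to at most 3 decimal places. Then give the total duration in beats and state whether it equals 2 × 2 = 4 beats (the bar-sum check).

1) 0.0ms=0b +326.087ms=3/4b
2) 326.087ms=3/4b +326.087ms=3/4b
3) 652.174ms=3/2b +652.174ms=3/2b
4) 1304.348ms=3b +434.783ms=1b
Σ=4b of 4 (138bpm 2/4) — PASS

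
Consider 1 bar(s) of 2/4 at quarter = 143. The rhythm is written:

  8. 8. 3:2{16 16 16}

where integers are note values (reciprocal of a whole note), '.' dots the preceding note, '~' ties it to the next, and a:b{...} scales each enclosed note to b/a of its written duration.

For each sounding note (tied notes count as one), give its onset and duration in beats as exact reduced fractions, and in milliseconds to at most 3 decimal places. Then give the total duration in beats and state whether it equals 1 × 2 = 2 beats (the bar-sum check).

1) 0.0ms=0b +314.685ms=3/4b
2) 314.685ms=3/4b +314.685ms=3/4b
3) 629.371ms=3/2b +69.93ms=1/6b
4) 699.301ms=5/3b +69.93ms=1/6b
5) 769.231ms=11/6b +69.93ms=1/6b
Σ=2b of 2 (143bpm 2/4) — PASS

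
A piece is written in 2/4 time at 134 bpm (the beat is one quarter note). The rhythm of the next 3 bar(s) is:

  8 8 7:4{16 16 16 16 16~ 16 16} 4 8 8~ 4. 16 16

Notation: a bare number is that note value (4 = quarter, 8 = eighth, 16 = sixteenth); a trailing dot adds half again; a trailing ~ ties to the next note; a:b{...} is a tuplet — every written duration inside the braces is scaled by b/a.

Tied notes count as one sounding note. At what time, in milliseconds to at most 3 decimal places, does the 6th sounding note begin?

1. 0.0ms @ 0 + 223.881ms (1/2)
2. 223.881ms @ 1/2 + 223.881ms (1/2)
3. 447.761ms @ 1 + 63.966ms (1/7)
4. 511.727ms @ 8/7 + 63.966ms (1/7)
5. 575.693ms @ 9/7 + 63.966ms (1/7)
6. 639.659ms @ 10/7 + 63.966ms (1/7)
7. 703.625ms @ 11/7 + 127.932ms (2/7)
8. 831.557ms @ 13/7 + 63.966ms (1/7)
9. 895.522ms @ 2 + 447.761ms (1)
10. 1343.284ms @ 3 + 223.881ms (1/2)
11. 1567.164ms @ 7/2 + 895.522ms (2)
12. 2462.687ms @ 11/2 + 111.94ms (1/4)
13. 2574.627ms @ 23/4 + 111.94ms (1/4)

note 6 onset = 10/7b = 639.659ms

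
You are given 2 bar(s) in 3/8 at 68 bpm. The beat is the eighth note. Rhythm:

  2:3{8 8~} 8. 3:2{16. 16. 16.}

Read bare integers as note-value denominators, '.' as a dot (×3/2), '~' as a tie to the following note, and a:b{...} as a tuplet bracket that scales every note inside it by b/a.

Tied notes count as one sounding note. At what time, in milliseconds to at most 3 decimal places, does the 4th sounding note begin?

1. 0.0ms @ 0 + 1323.529ms (3/2)
2. 1323.529ms @ 3/2 + 2647.059ms (3)
3. 3970.588ms @ 9/2 + 441.176ms (1/2)
4. 4411.765ms @ 5 + 441.176ms (1/2)
5. 4852.941ms @ 11/2 + 441.176ms (1/2)

note 4 onset = 5b = 4411.765ms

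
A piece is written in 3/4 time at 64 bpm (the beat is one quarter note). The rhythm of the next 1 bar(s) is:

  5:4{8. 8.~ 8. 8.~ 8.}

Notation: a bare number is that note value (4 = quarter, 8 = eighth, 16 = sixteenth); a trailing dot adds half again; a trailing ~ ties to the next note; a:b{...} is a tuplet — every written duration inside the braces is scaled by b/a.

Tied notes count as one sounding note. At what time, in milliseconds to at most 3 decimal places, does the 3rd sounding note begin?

note 3 onset = 9/5b = 1687.5ms

1. 0.0ms @ 0 + 562.5ms (3/5)
2. 562.5ms @ 3/5 + 1125.0ms (6/5)
3. 1687.5ms @ 9/5 + 1125.0ms (6/5)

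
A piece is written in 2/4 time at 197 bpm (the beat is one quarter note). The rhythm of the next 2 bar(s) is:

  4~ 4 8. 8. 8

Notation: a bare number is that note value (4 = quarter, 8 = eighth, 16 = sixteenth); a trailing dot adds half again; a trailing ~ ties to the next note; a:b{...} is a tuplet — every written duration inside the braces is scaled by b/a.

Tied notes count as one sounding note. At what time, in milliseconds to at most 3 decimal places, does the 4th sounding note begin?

1. 0.0ms @ 0 + 609.137ms (2)
2. 609.137ms @ 2 + 228.426ms (3/4)
3. 837.563ms @ 11/4 + 228.426ms (3/4)
4. 1065.99ms @ 7/2 + 152.284ms (1/2)

note 4 onset = 7/2b = 1065.99ms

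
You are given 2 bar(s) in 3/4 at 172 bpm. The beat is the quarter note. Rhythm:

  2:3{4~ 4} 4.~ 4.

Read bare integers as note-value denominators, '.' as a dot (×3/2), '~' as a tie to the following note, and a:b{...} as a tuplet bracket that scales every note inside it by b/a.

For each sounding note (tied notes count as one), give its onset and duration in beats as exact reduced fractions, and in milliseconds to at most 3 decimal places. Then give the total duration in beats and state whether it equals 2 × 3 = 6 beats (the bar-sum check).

1) 0.0ms=0b +1046.512ms=3b
2) 1046.512ms=3b +1046.512ms=3b
Σ=6b of 6 (172bpm 3/4) — PASS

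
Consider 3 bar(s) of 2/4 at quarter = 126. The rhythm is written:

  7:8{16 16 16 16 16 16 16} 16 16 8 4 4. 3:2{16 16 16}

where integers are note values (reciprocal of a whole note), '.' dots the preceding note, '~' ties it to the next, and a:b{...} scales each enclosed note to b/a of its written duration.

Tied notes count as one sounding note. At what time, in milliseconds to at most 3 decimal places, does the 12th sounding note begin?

1. 0.0ms @ 0 + 136.054ms (2/7)
2. 136.054ms @ 2/7 + 136.054ms (2/7)
3. 272.109ms @ 4/7 + 136.054ms (2/7)
4. 408.163ms @ 6/7 + 136.054ms (2/7)
5. 544.218ms @ 8/7 + 136.054ms (2/7)
6. 680.272ms @ 10/7 + 136.054ms (2/7)
7. 816.327ms @ 12/7 + 136.054ms (2/7)
8. 952.381ms @ 2 + 119.048ms (1/4)
9. 1071.429ms @ 9/4 + 119.048ms (1/4)
10. 1190.476ms @ 5/2 + 238.095ms (1/2)
11. 1428.571ms @ 3 + 476.19ms (1)
12. 1904.762ms @ 4 + 714.286ms (3/2)
13. 2619.048ms @ 11/2 + 79.365ms (1/6)
14. 2698.413ms @ 17/3 + 79.365ms (1/6)
15. 2777.778ms @ 35/6 + 79.365ms (1/6)

note 12 onset = 4b = 1904.762ms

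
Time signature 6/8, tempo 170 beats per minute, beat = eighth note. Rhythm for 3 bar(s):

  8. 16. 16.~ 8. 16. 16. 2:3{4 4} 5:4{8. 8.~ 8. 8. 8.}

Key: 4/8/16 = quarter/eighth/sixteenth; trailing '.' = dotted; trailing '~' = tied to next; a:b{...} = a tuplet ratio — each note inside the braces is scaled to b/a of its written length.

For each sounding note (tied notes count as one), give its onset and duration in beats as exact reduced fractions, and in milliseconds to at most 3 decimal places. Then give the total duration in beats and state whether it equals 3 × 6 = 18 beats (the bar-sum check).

1) 0.0ms=0b +529.412ms=3/2b
2) 529.412ms=3/2b +264.706ms=3/4b
3) 794.118ms=9/4b +794.118ms=9/4b
4) 1588.235ms=9/2b +264.706ms=3/4b
5) 1852.941ms=21/4b +264.706ms=3/4b
6) 2117.647ms=6b +1058.824ms=3b
7) 3176.471ms=9b +1058.824ms=3b
8) 4235.294ms=12b +423.529ms=6/5b
9) 4658.824ms=66/5b +847.059ms=12/5b
10) 5505.882ms=78/5b +423.529ms=6/5b
11) 5929.412ms=84/5b +423.529ms=6/5b
Σ=18b of 18 (170bpm 6/8) — PASS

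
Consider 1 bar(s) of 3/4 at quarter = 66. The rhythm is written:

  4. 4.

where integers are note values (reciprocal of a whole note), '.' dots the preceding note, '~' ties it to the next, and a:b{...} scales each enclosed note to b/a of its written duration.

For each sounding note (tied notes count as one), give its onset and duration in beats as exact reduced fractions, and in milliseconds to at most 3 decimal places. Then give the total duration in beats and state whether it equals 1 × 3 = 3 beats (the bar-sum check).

1) 0.0ms=0b +1363.636ms=3/2b
2) 1363.636ms=3/2b +1363.636ms=3/2b
Σ=3b of 3 (66bpm 3/4) — PASS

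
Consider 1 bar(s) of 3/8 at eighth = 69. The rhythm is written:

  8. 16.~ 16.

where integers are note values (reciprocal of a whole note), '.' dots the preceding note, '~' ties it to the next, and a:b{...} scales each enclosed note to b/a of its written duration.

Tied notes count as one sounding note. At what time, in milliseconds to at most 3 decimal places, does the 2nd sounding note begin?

1. 0.0ms @ 0 + 1304.348ms (3/2)
2. 1304.348ms @ 3/2 + 1304.348ms (3/2)

note 2 onset = 3/2b = 1304.348ms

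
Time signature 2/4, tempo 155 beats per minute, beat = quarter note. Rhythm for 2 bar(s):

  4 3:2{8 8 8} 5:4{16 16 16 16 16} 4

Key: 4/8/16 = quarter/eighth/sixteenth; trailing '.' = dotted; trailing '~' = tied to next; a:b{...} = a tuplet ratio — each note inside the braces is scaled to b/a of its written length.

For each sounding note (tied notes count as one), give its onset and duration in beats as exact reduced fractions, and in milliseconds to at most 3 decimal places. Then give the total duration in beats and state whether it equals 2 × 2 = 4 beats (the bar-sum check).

1) 0.0ms=0b +387.097ms=1b
2) 387.097ms=1b +129.032ms=1/3b
3) 516.129ms=4/3b +129.032ms=1/3b
4) 645.161ms=5/3b +129.032ms=1/3b
5) 774.194ms=2b +77.419ms=1/5b
6) 851.613ms=11/5b +77.419ms=1/5b
7) 929.032ms=12/5b +77.419ms=1/5b
8) 1006.452ms=13/5b +77.419ms=1/5b
9) 1083.871ms=14/5b +77.419ms=1/5b
10) 1161.29ms=3b +387.097ms=1b
Σ=4b of 4 (155bpm 2/4) — PASS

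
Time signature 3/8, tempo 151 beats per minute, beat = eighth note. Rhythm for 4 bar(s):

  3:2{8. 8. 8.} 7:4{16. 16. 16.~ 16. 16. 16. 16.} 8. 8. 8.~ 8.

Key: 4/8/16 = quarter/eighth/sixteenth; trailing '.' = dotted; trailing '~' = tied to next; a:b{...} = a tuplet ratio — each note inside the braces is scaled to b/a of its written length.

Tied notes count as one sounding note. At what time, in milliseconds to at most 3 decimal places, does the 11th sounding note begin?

1. 0.0ms @ 0 + 397.351ms (1)
2. 397.351ms @ 1 + 397.351ms (1)
3. 794.702ms @ 2 + 397.351ms (1)
4. 1192.053ms @ 3 + 170.293ms (3/7)
5. 1362.346ms @ 24/7 + 170.293ms (3/7)
6. 1532.64ms @ 27/7 + 340.587ms (6/7)
7. 1873.226ms @ 33/7 + 170.293ms (3/7)
8. 2043.519ms @ 36/7 + 170.293ms (3/7)
9. 2213.813ms @ 39/7 + 170.293ms (3/7)
10. 2384.106ms @ 6 + 596.026ms (3/2)
11. 2980.132ms @ 15/2 + 596.026ms (3/2)
12. 3576.159ms @ 9 + 1192.053ms (3)

note 11 onset = 15/2b = 2980.132ms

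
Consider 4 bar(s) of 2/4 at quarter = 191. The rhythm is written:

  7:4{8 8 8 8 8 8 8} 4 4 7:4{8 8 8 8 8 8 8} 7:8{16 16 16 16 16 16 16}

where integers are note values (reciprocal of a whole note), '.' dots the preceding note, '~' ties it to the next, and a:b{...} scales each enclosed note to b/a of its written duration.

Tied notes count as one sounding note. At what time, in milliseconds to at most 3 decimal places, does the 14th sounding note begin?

note 14 onset = 36/7b = 1615.557ms

1. 0.0ms @ 0 + 89.753ms (2/7)
2. 89.753ms @ 2/7 + 89.753ms (2/7)
3. 179.506ms @ 4/7 + 89.753ms (2/7)
4. 269.26ms @ 6/7 + 89.753ms (2/7)
5. 359.013ms @ 8/7 + 89.753ms (2/7)
6. 448.766ms @ 10/7 + 89.753ms (2/7)
7. 538.519ms @ 12/7 + 89.753ms (2/7)
8. 628.272ms @ 2 + 314.136ms (1)
9. 942.408ms @ 3 + 314.136ms (1)
10. 1256.545ms @ 4 + 89.753ms (2/7)
11. 1346.298ms @ 30/7 + 89.753ms (2/7)
12. 1436.051ms @ 32/7 + 89.753ms (2/7)
13. 1525.804ms @ 34/7 + 89.753ms (2/7)
14. 1615.557ms @ 36/7 + 89.753ms (2/7)
15. 1705.31ms @ 38/7 + 89.753ms (2/7)
16. 1795.064ms @ 40/7 + 89.753ms (2/7)
17. 1884.817ms @ 6 + 89.753ms (2/7)
18. 1974.57ms @ 44/7 + 89.753ms (2/7)
19. 2064.323ms @ 46/7 + 89.753ms (2/7)
20. 2154.076ms @ 48/7 + 89.753ms (2/7)
21. 2243.829ms @ 50/7 + 89.753ms (2/7)
22. 2333.583ms @ 52/7 + 89.753ms (2/7)
23. 2423.336ms @ 54/7 + 89.753ms (2/7)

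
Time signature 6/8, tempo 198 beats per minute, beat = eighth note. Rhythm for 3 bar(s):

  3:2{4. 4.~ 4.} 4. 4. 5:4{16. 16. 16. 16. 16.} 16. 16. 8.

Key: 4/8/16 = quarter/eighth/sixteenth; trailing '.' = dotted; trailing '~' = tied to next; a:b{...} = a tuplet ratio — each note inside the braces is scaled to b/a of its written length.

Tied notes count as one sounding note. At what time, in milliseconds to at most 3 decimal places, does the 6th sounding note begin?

1. 0.0ms @ 0 + 606.061ms (2)
2. 606.061ms @ 2 + 1212.121ms (4)
3. 1818.182ms @ 6 + 909.091ms (3)
4. 2727.273ms @ 9 + 909.091ms (3)
5. 3636.364ms @ 12 + 181.818ms (3/5)
6. 3818.182ms @ 63/5 + 181.818ms (3/5)
7. 4000.0ms @ 66/5 + 181.818ms (3/5)
8. 4181.818ms @ 69/5 + 181.818ms (3/5)
9. 4363.636ms @ 72/5 + 181.818ms (3/5)
10. 4545.455ms @ 15 + 227.273ms (3/4)
11. 4772.727ms @ 63/4 + 227.273ms (3/4)
12. 5000.0ms @ 33/2 + 454.545ms (3/2)

note 6 onset = 63/5b = 3818.182ms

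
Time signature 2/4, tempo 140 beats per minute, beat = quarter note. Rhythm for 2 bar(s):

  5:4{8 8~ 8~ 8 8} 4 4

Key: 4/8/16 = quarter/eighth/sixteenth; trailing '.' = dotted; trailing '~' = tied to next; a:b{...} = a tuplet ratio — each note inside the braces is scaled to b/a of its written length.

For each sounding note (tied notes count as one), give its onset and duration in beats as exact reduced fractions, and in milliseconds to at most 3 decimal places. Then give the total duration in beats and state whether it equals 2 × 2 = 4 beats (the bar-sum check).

1) 0.0ms=0b +171.429ms=2/5b
2) 171.429ms=2/5b +514.286ms=6/5b
3) 685.714ms=8/5b +171.429ms=2/5b
4) 857.143ms=2b +428.571ms=1b
5) 1285.714ms=3b +428.571ms=1b
Σ=4b of 4 (140bpm 2/4) — PASS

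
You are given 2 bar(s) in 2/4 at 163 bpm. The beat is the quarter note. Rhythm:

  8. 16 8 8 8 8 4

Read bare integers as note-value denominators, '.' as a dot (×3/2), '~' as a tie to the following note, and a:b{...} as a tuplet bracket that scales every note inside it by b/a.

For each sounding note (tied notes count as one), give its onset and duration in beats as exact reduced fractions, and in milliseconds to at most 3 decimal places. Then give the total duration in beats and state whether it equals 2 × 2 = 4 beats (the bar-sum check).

1) 0.0ms=0b +276.074ms=3/4b
2) 276.074ms=3/4b +92.025ms=1/4b
3) 368.098ms=1b +184.049ms=1/2b
4) 552.147ms=3/2b +184.049ms=1/2b
5) 736.196ms=2b +184.049ms=1/2b
6) 920.245ms=5/2b +184.049ms=1/2b
7) 1104.294ms=3b +368.098ms=1b
Σ=4b of 4 (163bpm 2/4) — PASS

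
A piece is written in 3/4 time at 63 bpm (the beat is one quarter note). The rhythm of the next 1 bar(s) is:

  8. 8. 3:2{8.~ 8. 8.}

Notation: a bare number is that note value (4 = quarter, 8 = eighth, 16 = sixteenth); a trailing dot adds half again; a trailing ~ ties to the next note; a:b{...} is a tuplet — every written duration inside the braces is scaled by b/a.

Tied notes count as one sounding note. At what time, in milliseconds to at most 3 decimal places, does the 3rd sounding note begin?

note 3 onset = 3/2b = 1428.571ms

1. 0.0ms @ 0 + 714.286ms (3/4)
2. 714.286ms @ 3/4 + 714.286ms (3/4)
3. 1428.571ms @ 3/2 + 952.381ms (1)
4. 2380.952ms @ 5/2 + 476.19ms (1/2)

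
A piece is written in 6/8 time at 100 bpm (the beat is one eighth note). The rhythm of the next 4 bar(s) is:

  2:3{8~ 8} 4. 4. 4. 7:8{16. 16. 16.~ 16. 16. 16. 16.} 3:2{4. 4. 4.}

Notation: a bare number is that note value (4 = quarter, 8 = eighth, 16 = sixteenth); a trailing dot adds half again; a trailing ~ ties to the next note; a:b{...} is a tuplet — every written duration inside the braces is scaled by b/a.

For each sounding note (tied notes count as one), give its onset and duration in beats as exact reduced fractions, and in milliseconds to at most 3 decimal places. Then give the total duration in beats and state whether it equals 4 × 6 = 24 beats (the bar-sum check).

1) 0.0ms=0b +1800.0ms=3b
2) 1800.0ms=3b +1800.0ms=3b
3) 3600.0ms=6b +1800.0ms=3b
4) 5400.0ms=9b +1800.0ms=3b
5) 7200.0ms=12b +514.286ms=6/7b
6) 7714.286ms=90/7b +514.286ms=6/7b
7) 8228.571ms=96/7b +1028.571ms=12/7b
8) 9257.143ms=108/7b +514.286ms=6/7b
9) 9771.429ms=114/7b +514.286ms=6/7b
10) 10285.714ms=120/7b +514.286ms=6/7b
11) 10800.0ms=18b +1200.0ms=2b
12) 12000.0ms=20b +1200.0ms=2b
13) 13200.0ms=22b +1200.0ms=2b
Σ=24b of 24 (100bpm 6/8) — PASS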